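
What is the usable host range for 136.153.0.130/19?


Network: 136.153.0.0
Broadcast: 136.153.31.255
First usable = network + 1
Last usable = broadcast - 1
Range: 136.153.0.1 to 136.153.31.254


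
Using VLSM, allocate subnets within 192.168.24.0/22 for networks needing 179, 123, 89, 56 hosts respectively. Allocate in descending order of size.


179 hosts -> /24 (254 usable): 192.168.24.0/24
123 hosts -> /25 (126 usable): 192.168.25.0/25
89 hosts -> /25 (126 usable): 192.168.25.128/25
56 hosts -> /26 (62 usable): 192.168.26.0/26
Allocation: 192.168.24.0/24 (179 hosts, 254 usable); 192.168.25.0/25 (123 hosts, 126 usable); 192.168.25.128/25 (89 hosts, 126 usable); 192.168.26.0/26 (56 hosts, 62 usable)


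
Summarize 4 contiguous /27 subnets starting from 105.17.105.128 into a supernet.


Original prefix: /27
Number of subnets: 4 = 2^2
New prefix = 27 - 2 = 25
Supernet: 105.17.105.128/25


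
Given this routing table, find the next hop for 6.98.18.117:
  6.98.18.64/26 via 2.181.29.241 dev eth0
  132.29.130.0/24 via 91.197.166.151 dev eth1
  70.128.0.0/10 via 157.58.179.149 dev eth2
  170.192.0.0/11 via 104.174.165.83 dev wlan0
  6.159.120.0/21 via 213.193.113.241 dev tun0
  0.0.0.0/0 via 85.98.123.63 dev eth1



Longest prefix match for 6.98.18.117:
  /26 6.98.18.64: MATCH
  /24 132.29.130.0: no
  /10 70.128.0.0: no
  /11 170.192.0.0: no
  /21 6.159.120.0: no
  /0 0.0.0.0: MATCH
Selected: next-hop 2.181.29.241 via eth0 (matched /26)


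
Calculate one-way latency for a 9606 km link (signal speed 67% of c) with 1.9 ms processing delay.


Speed = 0.67 * 3e5 km/s = 201000 km/s
Propagation delay = 9606 / 201000 = 0.0478 s = 47.791 ms
Processing delay = 1.9 ms
Total one-way latency = 49.691 ms


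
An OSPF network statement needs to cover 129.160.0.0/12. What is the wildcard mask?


Subnet mask: 255.240.0.0
Wildcard = 255.255.255.255 - subnet mask
255 - 255 = 0
255 - 240 = 15
255 - 0 = 255
255 - 0 = 255
Wildcard: 0.15.255.255


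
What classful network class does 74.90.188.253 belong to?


First octet: 74
Binary: 01001010
0xxxxxxx -> Class A (1-126)
Class A, default mask 255.0.0.0 (/8)


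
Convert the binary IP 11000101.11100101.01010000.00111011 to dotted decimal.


11000101 = 197
11100101 = 229
01010000 = 80
00111011 = 59
IP: 197.229.80.59


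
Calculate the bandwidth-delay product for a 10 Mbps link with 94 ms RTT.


BDP = bandwidth * RTT
= 10 Mbps * 94 ms
= 10 * 1e6 * 94 / 1000 bits
= 940000 bits
= 117500 bytes
= 114.7461 KB
BDP = 940000 bits (117500 bytes)


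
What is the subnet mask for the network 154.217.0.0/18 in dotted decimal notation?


/18 means 18 network bits, 14 host bits
Binary: 11111111111111111100000000000000
Mask: 255.255.192.0


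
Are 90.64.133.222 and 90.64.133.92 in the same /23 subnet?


Mask: 255.255.254.0
90.64.133.222 AND mask = 90.64.132.0
90.64.133.92 AND mask = 90.64.132.0
Yes, same subnet (90.64.132.0)


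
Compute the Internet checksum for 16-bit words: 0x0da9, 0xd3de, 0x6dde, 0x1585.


Sum all words (with carry folding):
+ 0x0da9 = 0x0da9
+ 0xd3de = 0xe187
+ 0x6dde = 0x4f66
+ 0x1585 = 0x64eb
One's complement: ~0x64eb
Checksum = 0x9b14


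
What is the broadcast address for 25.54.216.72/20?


Network: 25.54.208.0/20
Host bits = 12
Set all host bits to 1:
Broadcast: 25.54.223.255


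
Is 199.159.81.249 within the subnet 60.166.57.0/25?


Subnet network: 60.166.57.0
Test IP AND mask: 199.159.81.128
No, 199.159.81.249 is not in 60.166.57.0/25


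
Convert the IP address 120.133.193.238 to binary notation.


120 = 01111000
133 = 10000101
193 = 11000001
238 = 11101110
Binary: 01111000.10000101.11000001.11101110


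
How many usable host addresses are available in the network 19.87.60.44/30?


Host bits = 32 - 30 = 2
Total addresses = 2^2 = 4
Usable = total - 2 (network and broadcast)
Usable hosts: 2


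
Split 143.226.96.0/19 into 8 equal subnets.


New prefix = 19 + 3 = 22
Each subnet has 1024 addresses
  143.226.96.0/22
  143.226.100.0/22
  143.226.104.0/22
  143.226.108.0/22
  143.226.112.0/22
  143.226.116.0/22
  143.226.120.0/22
  143.226.124.0/22
Subnets: 143.226.96.0/22, 143.226.100.0/22, 143.226.104.0/22, 143.226.108.0/22, 143.226.112.0/22, 143.226.116.0/22, 143.226.120.0/22, 143.226.124.0/22


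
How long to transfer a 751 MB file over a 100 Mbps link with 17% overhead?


Effective throughput = 100 * (1 - 17/100) = 83 Mbps
File size in Mb = 751 * 8 = 6008 Mb
Time = 6008 / 83
Time = 72.3855 seconds


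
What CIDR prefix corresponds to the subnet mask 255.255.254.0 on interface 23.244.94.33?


Binary: 11111111.11111111.11111110.00000000
Count leading 1s
Prefix: /23


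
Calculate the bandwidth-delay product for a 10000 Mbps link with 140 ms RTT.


BDP = bandwidth * RTT
= 10000 Mbps * 140 ms
= 10000 * 1e6 * 140 / 1000 bits
= 1400000000 bits
= 175000000 bytes
= 170898.4375 KB
BDP = 1400000000 bits (175000000 bytes)


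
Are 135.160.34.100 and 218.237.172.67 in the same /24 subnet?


Mask: 255.255.255.0
135.160.34.100 AND mask = 135.160.34.0
218.237.172.67 AND mask = 218.237.172.0
No, different subnets (135.160.34.0 vs 218.237.172.0)


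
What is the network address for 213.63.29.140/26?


IP:   11010101.00111111.00011101.10001100
Mask: 11111111.11111111.11111111.11000000
AND operation:
Net:  11010101.00111111.00011101.10000000
Network: 213.63.29.128/26


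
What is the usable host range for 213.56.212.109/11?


Network: 213.32.0.0
Broadcast: 213.63.255.255
First usable = network + 1
Last usable = broadcast - 1
Range: 213.32.0.1 to 213.63.255.254


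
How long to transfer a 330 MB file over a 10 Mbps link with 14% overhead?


Effective throughput = 10 * (1 - 14/100) = 8.6 Mbps
File size in Mb = 330 * 8 = 2640 Mb
Time = 2640 / 8.6
Time = 306.9767 seconds


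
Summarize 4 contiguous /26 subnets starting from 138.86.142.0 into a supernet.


Original prefix: /26
Number of subnets: 4 = 2^2
New prefix = 26 - 2 = 24
Supernet: 138.86.142.0/24


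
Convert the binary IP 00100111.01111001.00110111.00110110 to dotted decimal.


00100111 = 39
01111001 = 121
00110111 = 55
00110110 = 54
IP: 39.121.55.54


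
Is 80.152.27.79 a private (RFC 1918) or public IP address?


RFC 1918 private ranges:
  10.0.0.0/8 (10.0.0.0 - 10.255.255.255)
  172.16.0.0/12 (172.16.0.0 - 172.31.255.255)
  192.168.0.0/16 (192.168.0.0 - 192.168.255.255)
Public (not in any RFC 1918 range)


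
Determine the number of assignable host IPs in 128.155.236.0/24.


Host bits = 32 - 24 = 8
Total addresses = 2^8 = 256
Usable = total - 2 (network and broadcast)
Usable hosts: 254


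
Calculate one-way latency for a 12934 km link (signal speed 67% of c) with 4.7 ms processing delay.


Speed = 0.67 * 3e5 km/s = 201000 km/s
Propagation delay = 12934 / 201000 = 0.0643 s = 64.3483 ms
Processing delay = 4.7 ms
Total one-way latency = 69.0483 ms


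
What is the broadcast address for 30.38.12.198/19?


Network: 30.38.0.0/19
Host bits = 13
Set all host bits to 1:
Broadcast: 30.38.31.255


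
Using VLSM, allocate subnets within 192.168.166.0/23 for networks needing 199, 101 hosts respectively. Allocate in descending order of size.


199 hosts -> /24 (254 usable): 192.168.166.0/24
101 hosts -> /25 (126 usable): 192.168.167.0/25
Allocation: 192.168.166.0/24 (199 hosts, 254 usable); 192.168.167.0/25 (101 hosts, 126 usable)


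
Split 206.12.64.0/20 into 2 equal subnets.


New prefix = 20 + 1 = 21
Each subnet has 2048 addresses
  206.12.64.0/21
  206.12.72.0/21
Subnets: 206.12.64.0/21, 206.12.72.0/21


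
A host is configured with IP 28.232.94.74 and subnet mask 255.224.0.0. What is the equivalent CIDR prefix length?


Binary: 11111111.11100000.00000000.00000000
Count leading 1s
Prefix: /11


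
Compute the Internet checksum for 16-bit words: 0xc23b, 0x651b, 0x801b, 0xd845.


Sum all words (with carry folding):
+ 0xc23b = 0xc23b
+ 0x651b = 0x2757
+ 0x801b = 0xa772
+ 0xd845 = 0x7fb8
One's complement: ~0x7fb8
Checksum = 0x8047


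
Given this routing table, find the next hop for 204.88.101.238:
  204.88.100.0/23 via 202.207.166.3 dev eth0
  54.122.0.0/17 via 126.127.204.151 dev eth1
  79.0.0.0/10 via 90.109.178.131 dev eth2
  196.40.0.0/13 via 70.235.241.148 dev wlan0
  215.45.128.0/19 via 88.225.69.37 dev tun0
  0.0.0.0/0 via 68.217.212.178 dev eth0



Longest prefix match for 204.88.101.238:
  /23 204.88.100.0: MATCH
  /17 54.122.0.0: no
  /10 79.0.0.0: no
  /13 196.40.0.0: no
  /19 215.45.128.0: no
  /0 0.0.0.0: MATCH
Selected: next-hop 202.207.166.3 via eth0 (matched /23)


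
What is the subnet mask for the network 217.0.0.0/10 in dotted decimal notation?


/10 means 10 network bits, 22 host bits
Binary: 11111111110000000000000000000000
Mask: 255.192.0.0


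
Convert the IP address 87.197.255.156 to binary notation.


87 = 01010111
197 = 11000101
255 = 11111111
156 = 10011100
Binary: 01010111.11000101.11111111.10011100


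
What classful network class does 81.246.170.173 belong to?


First octet: 81
Binary: 01010001
0xxxxxxx -> Class A (1-126)
Class A, default mask 255.0.0.0 (/8)


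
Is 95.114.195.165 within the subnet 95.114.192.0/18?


Subnet network: 95.114.192.0
Test IP AND mask: 95.114.192.0
Yes, 95.114.195.165 is in 95.114.192.0/18


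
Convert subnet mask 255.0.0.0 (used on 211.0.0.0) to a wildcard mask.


Subnet mask: 255.0.0.0
Wildcard = 255.255.255.255 - subnet mask
255 - 255 = 0
255 - 0 = 255
255 - 0 = 255
255 - 0 = 255
Wildcard: 0.255.255.255


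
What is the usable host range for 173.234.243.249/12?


Network: 173.224.0.0
Broadcast: 173.239.255.255
First usable = network + 1
Last usable = broadcast - 1
Range: 173.224.0.1 to 173.239.255.254


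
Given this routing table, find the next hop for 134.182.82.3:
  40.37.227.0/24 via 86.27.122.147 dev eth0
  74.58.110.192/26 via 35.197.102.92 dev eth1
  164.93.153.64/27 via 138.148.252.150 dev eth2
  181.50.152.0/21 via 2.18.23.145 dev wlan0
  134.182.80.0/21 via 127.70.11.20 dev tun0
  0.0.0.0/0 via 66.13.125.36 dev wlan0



Longest prefix match for 134.182.82.3:
  /24 40.37.227.0: no
  /26 74.58.110.192: no
  /27 164.93.153.64: no
  /21 181.50.152.0: no
  /21 134.182.80.0: MATCH
  /0 0.0.0.0: MATCH
Selected: next-hop 127.70.11.20 via tun0 (matched /21)


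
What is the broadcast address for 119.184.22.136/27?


Network: 119.184.22.128/27
Host bits = 5
Set all host bits to 1:
Broadcast: 119.184.22.159


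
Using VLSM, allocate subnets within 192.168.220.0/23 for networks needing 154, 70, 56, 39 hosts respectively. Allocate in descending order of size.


154 hosts -> /24 (254 usable): 192.168.220.0/24
70 hosts -> /25 (126 usable): 192.168.221.0/25
56 hosts -> /26 (62 usable): 192.168.221.128/26
39 hosts -> /26 (62 usable): 192.168.221.192/26
Allocation: 192.168.220.0/24 (154 hosts, 254 usable); 192.168.221.0/25 (70 hosts, 126 usable); 192.168.221.128/26 (56 hosts, 62 usable); 192.168.221.192/26 (39 hosts, 62 usable)


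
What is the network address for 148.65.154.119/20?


IP:   10010100.01000001.10011010.01110111
Mask: 11111111.11111111.11110000.00000000
AND operation:
Net:  10010100.01000001.10010000.00000000
Network: 148.65.144.0/20


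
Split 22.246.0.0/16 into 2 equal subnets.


New prefix = 16 + 1 = 17
Each subnet has 32768 addresses
  22.246.0.0/17
  22.246.128.0/17
Subnets: 22.246.0.0/17, 22.246.128.0/17


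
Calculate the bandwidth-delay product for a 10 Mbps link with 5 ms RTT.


BDP = bandwidth * RTT
= 10 Mbps * 5 ms
= 10 * 1e6 * 5 / 1000 bits
= 50000 bits
= 6250 bytes
= 6.1035 KB
BDP = 50000 bits (6250 bytes)


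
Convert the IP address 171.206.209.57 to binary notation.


171 = 10101011
206 = 11001110
209 = 11010001
57 = 00111001
Binary: 10101011.11001110.11010001.00111001


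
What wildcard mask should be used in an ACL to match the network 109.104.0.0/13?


Subnet mask: 255.248.0.0
Wildcard = 255.255.255.255 - subnet mask
255 - 255 = 0
255 - 248 = 7
255 - 0 = 255
255 - 0 = 255
Wildcard: 0.7.255.255


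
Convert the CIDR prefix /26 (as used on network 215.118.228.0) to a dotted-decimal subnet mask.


/26 means 26 network bits, 6 host bits
Binary: 11111111111111111111111111000000
Mask: 255.255.255.192


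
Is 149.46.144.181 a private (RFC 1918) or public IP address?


RFC 1918 private ranges:
  10.0.0.0/8 (10.0.0.0 - 10.255.255.255)
  172.16.0.0/12 (172.16.0.0 - 172.31.255.255)
  192.168.0.0/16 (192.168.0.0 - 192.168.255.255)
Public (not in any RFC 1918 range)


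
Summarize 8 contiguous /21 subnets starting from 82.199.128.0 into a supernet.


Original prefix: /21
Number of subnets: 8 = 2^3
New prefix = 21 - 3 = 18
Supernet: 82.199.128.0/18


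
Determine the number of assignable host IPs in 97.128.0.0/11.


Host bits = 32 - 11 = 21
Total addresses = 2^21 = 2097152
Usable = total - 2 (network and broadcast)
Usable hosts: 2097150


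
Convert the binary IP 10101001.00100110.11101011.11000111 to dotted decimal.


10101001 = 169
00100110 = 38
11101011 = 235
11000111 = 199
IP: 169.38.235.199


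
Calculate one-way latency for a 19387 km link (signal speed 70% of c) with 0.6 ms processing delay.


Speed = 0.7 * 3e5 km/s = 210000 km/s
Propagation delay = 19387 / 210000 = 0.0923 s = 92.319 ms
Processing delay = 0.6 ms
Total one-way latency = 92.919 ms


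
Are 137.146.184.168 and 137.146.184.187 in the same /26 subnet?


Mask: 255.255.255.192
137.146.184.168 AND mask = 137.146.184.128
137.146.184.187 AND mask = 137.146.184.128
Yes, same subnet (137.146.184.128)


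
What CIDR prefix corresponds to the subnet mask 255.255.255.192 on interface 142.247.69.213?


Binary: 11111111.11111111.11111111.11000000
Count leading 1s
Prefix: /26


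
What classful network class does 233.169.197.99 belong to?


First octet: 233
Binary: 11101001
1110xxxx -> Class D (224-239)
Class D (multicast), default mask N/A


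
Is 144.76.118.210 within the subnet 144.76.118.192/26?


Subnet network: 144.76.118.192
Test IP AND mask: 144.76.118.192
Yes, 144.76.118.210 is in 144.76.118.192/26


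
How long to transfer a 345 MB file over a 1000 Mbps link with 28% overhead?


Effective throughput = 1000 * (1 - 28/100) = 720 Mbps
File size in Mb = 345 * 8 = 2760 Mb
Time = 2760 / 720
Time = 3.8333 seconds


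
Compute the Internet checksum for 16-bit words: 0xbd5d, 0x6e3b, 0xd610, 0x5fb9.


Sum all words (with carry folding):
+ 0xbd5d = 0xbd5d
+ 0x6e3b = 0x2b99
+ 0xd610 = 0x01aa
+ 0x5fb9 = 0x6163
One's complement: ~0x6163
Checksum = 0x9e9c


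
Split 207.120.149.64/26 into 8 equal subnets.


New prefix = 26 + 3 = 29
Each subnet has 8 addresses
  207.120.149.64/29
  207.120.149.72/29
  207.120.149.80/29
  207.120.149.88/29
  207.120.149.96/29
  207.120.149.104/29
  207.120.149.112/29
  207.120.149.120/29
Subnets: 207.120.149.64/29, 207.120.149.72/29, 207.120.149.80/29, 207.120.149.88/29, 207.120.149.96/29, 207.120.149.104/29, 207.120.149.112/29, 207.120.149.120/29


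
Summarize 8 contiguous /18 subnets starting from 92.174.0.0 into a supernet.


Original prefix: /18
Number of subnets: 8 = 2^3
New prefix = 18 - 3 = 15
Supernet: 92.174.0.0/15


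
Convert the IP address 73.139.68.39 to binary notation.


73 = 01001001
139 = 10001011
68 = 01000100
39 = 00100111
Binary: 01001001.10001011.01000100.00100111


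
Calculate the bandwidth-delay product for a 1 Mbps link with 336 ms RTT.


BDP = bandwidth * RTT
= 1 Mbps * 336 ms
= 1 * 1e6 * 336 / 1000 bits
= 336000 bits
= 42000 bytes
= 41.0156 KB
BDP = 336000 bits (42000 bytes)


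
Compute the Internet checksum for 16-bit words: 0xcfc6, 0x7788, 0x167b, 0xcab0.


Sum all words (with carry folding):
+ 0xcfc6 = 0xcfc6
+ 0x7788 = 0x474f
+ 0x167b = 0x5dca
+ 0xcab0 = 0x287b
One's complement: ~0x287b
Checksum = 0xd784


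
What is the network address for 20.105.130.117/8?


IP:   00010100.01101001.10000010.01110101
Mask: 11111111.00000000.00000000.00000000
AND operation:
Net:  00010100.00000000.00000000.00000000
Network: 20.0.0.0/8


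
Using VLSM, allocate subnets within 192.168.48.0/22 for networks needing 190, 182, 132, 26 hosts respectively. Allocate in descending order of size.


190 hosts -> /24 (254 usable): 192.168.48.0/24
182 hosts -> /24 (254 usable): 192.168.49.0/24
132 hosts -> /24 (254 usable): 192.168.50.0/24
26 hosts -> /27 (30 usable): 192.168.51.0/27
Allocation: 192.168.48.0/24 (190 hosts, 254 usable); 192.168.49.0/24 (182 hosts, 254 usable); 192.168.50.0/24 (132 hosts, 254 usable); 192.168.51.0/27 (26 hosts, 30 usable)


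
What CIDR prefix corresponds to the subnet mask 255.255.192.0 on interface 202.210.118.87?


Binary: 11111111.11111111.11000000.00000000
Count leading 1s
Prefix: /18


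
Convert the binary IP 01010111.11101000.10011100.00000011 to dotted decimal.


01010111 = 87
11101000 = 232
10011100 = 156
00000011 = 3
IP: 87.232.156.3


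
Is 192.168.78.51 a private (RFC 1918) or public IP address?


RFC 1918 private ranges:
  10.0.0.0/8 (10.0.0.0 - 10.255.255.255)
  172.16.0.0/12 (172.16.0.0 - 172.31.255.255)
  192.168.0.0/16 (192.168.0.0 - 192.168.255.255)
Private (in 192.168.0.0/16)


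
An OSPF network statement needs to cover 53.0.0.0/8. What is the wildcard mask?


Subnet mask: 255.0.0.0
Wildcard = 255.255.255.255 - subnet mask
255 - 255 = 0
255 - 0 = 255
255 - 0 = 255
255 - 0 = 255
Wildcard: 0.255.255.255


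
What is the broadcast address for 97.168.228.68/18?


Network: 97.168.192.0/18
Host bits = 14
Set all host bits to 1:
Broadcast: 97.168.255.255


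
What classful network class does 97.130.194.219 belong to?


First octet: 97
Binary: 01100001
0xxxxxxx -> Class A (1-126)
Class A, default mask 255.0.0.0 (/8)


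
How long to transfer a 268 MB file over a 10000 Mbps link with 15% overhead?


Effective throughput = 10000 * (1 - 15/100) = 8500 Mbps
File size in Mb = 268 * 8 = 2144 Mb
Time = 2144 / 8500
Time = 0.2522 seconds


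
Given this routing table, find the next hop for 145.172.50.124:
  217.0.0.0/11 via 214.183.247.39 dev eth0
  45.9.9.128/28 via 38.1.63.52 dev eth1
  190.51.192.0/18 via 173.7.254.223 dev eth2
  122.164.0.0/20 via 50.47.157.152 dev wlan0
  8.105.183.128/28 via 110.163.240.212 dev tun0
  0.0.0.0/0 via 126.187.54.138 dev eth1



Longest prefix match for 145.172.50.124:
  /11 217.0.0.0: no
  /28 45.9.9.128: no
  /18 190.51.192.0: no
  /20 122.164.0.0: no
  /28 8.105.183.128: no
  /0 0.0.0.0: MATCH
Selected: next-hop 126.187.54.138 via eth1 (matched /0)


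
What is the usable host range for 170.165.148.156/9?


Network: 170.128.0.0
Broadcast: 170.255.255.255
First usable = network + 1
Last usable = broadcast - 1
Range: 170.128.0.1 to 170.255.255.254


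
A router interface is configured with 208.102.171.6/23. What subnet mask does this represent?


/23 means 23 network bits, 9 host bits
Binary: 11111111111111111111111000000000
Mask: 255.255.254.0


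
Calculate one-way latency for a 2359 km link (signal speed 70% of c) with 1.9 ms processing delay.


Speed = 0.7 * 3e5 km/s = 210000 km/s
Propagation delay = 2359 / 210000 = 0.0112 s = 11.2333 ms
Processing delay = 1.9 ms
Total one-way latency = 13.1333 ms


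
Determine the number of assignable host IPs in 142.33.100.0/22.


Host bits = 32 - 22 = 10
Total addresses = 2^10 = 1024
Usable = total - 2 (network and broadcast)
Usable hosts: 1022


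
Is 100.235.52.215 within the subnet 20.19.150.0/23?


Subnet network: 20.19.150.0
Test IP AND mask: 100.235.52.0
No, 100.235.52.215 is not in 20.19.150.0/23


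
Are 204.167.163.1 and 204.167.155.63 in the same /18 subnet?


Mask: 255.255.192.0
204.167.163.1 AND mask = 204.167.128.0
204.167.155.63 AND mask = 204.167.128.0
Yes, same subnet (204.167.128.0)


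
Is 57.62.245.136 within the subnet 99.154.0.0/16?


Subnet network: 99.154.0.0
Test IP AND mask: 57.62.0.0
No, 57.62.245.136 is not in 99.154.0.0/16


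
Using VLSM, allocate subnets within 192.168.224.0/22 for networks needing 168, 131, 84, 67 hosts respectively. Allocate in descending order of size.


168 hosts -> /24 (254 usable): 192.168.224.0/24
131 hosts -> /24 (254 usable): 192.168.225.0/24
84 hosts -> /25 (126 usable): 192.168.226.0/25
67 hosts -> /25 (126 usable): 192.168.226.128/25
Allocation: 192.168.224.0/24 (168 hosts, 254 usable); 192.168.225.0/24 (131 hosts, 254 usable); 192.168.226.0/25 (84 hosts, 126 usable); 192.168.226.128/25 (67 hosts, 126 usable)


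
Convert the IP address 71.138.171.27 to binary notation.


71 = 01000111
138 = 10001010
171 = 10101011
27 = 00011011
Binary: 01000111.10001010.10101011.00011011


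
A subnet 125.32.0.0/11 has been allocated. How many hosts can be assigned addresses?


Host bits = 32 - 11 = 21
Total addresses = 2^21 = 2097152
Usable = total - 2 (network and broadcast)
Usable hosts: 2097150


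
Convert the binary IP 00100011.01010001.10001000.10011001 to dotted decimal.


00100011 = 35
01010001 = 81
10001000 = 136
10011001 = 153
IP: 35.81.136.153


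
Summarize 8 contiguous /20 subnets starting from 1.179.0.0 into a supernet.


Original prefix: /20
Number of subnets: 8 = 2^3
New prefix = 20 - 3 = 17
Supernet: 1.179.0.0/17


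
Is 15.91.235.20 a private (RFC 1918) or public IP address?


RFC 1918 private ranges:
  10.0.0.0/8 (10.0.0.0 - 10.255.255.255)
  172.16.0.0/12 (172.16.0.0 - 172.31.255.255)
  192.168.0.0/16 (192.168.0.0 - 192.168.255.255)
Public (not in any RFC 1918 range)


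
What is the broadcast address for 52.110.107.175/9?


Network: 52.0.0.0/9
Host bits = 23
Set all host bits to 1:
Broadcast: 52.127.255.255


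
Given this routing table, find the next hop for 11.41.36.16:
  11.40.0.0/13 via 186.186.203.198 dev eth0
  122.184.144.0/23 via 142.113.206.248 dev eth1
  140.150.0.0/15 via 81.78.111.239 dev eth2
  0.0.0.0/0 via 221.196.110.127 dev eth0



Longest prefix match for 11.41.36.16:
  /13 11.40.0.0: MATCH
  /23 122.184.144.0: no
  /15 140.150.0.0: no
  /0 0.0.0.0: MATCH
Selected: next-hop 186.186.203.198 via eth0 (matched /13)


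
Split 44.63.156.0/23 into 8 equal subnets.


New prefix = 23 + 3 = 26
Each subnet has 64 addresses
  44.63.156.0/26
  44.63.156.64/26
  44.63.156.128/26
  44.63.156.192/26
  44.63.157.0/26
  44.63.157.64/26
  44.63.157.128/26
  44.63.157.192/26
Subnets: 44.63.156.0/26, 44.63.156.64/26, 44.63.156.128/26, 44.63.156.192/26, 44.63.157.0/26, 44.63.157.64/26, 44.63.157.128/26, 44.63.157.192/26


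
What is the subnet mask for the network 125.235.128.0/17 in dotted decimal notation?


/17 means 17 network bits, 15 host bits
Binary: 11111111111111111000000000000000
Mask: 255.255.128.0


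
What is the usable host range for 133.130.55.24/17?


Network: 133.130.0.0
Broadcast: 133.130.127.255
First usable = network + 1
Last usable = broadcast - 1
Range: 133.130.0.1 to 133.130.127.254


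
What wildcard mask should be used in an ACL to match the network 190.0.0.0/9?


Subnet mask: 255.128.0.0
Wildcard = 255.255.255.255 - subnet mask
255 - 255 = 0
255 - 128 = 127
255 - 0 = 255
255 - 0 = 255
Wildcard: 0.127.255.255


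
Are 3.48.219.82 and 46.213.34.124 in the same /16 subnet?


Mask: 255.255.0.0
3.48.219.82 AND mask = 3.48.0.0
46.213.34.124 AND mask = 46.213.0.0
No, different subnets (3.48.0.0 vs 46.213.0.0)


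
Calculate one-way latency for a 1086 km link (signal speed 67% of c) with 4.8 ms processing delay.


Speed = 0.67 * 3e5 km/s = 201000 km/s
Propagation delay = 1086 / 201000 = 0.0054 s = 5.403 ms
Processing delay = 4.8 ms
Total one-way latency = 10.203 ms


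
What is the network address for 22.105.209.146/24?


IP:   00010110.01101001.11010001.10010010
Mask: 11111111.11111111.11111111.00000000
AND operation:
Net:  00010110.01101001.11010001.00000000
Network: 22.105.209.0/24


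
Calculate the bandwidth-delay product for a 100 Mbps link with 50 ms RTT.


BDP = bandwidth * RTT
= 100 Mbps * 50 ms
= 100 * 1e6 * 50 / 1000 bits
= 5000000 bits
= 625000 bytes
= 610.3516 KB
BDP = 5000000 bits (625000 bytes)


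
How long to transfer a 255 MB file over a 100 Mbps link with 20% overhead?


Effective throughput = 100 * (1 - 20/100) = 80 Mbps
File size in Mb = 255 * 8 = 2040 Mb
Time = 2040 / 80
Time = 25.5 seconds


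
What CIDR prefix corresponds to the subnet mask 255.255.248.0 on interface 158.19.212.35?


Binary: 11111111.11111111.11111000.00000000
Count leading 1s
Prefix: /21


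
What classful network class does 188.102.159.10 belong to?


First octet: 188
Binary: 10111100
10xxxxxx -> Class B (128-191)
Class B, default mask 255.255.0.0 (/16)


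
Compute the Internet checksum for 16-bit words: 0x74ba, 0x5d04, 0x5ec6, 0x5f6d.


Sum all words (with carry folding):
+ 0x74ba = 0x74ba
+ 0x5d04 = 0xd1be
+ 0x5ec6 = 0x3085
+ 0x5f6d = 0x8ff2
One's complement: ~0x8ff2
Checksum = 0x700d


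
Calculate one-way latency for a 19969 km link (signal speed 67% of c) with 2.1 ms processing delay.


Speed = 0.67 * 3e5 km/s = 201000 km/s
Propagation delay = 19969 / 201000 = 0.0993 s = 99.3483 ms
Processing delay = 2.1 ms
Total one-way latency = 101.4483 ms


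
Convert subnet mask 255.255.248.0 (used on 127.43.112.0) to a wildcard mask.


Subnet mask: 255.255.248.0
Wildcard = 255.255.255.255 - subnet mask
255 - 255 = 0
255 - 255 = 0
255 - 248 = 7
255 - 0 = 255
Wildcard: 0.0.7.255


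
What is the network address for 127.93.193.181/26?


IP:   01111111.01011101.11000001.10110101
Mask: 11111111.11111111.11111111.11000000
AND operation:
Net:  01111111.01011101.11000001.10000000
Network: 127.93.193.128/26


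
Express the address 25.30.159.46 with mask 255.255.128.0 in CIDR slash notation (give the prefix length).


Binary: 11111111.11111111.10000000.00000000
Count leading 1s
Prefix: /17


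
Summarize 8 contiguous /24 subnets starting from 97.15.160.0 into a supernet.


Original prefix: /24
Number of subnets: 8 = 2^3
New prefix = 24 - 3 = 21
Supernet: 97.15.160.0/21


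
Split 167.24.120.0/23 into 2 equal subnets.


New prefix = 23 + 1 = 24
Each subnet has 256 addresses
  167.24.120.0/24
  167.24.121.0/24
Subnets: 167.24.120.0/24, 167.24.121.0/24


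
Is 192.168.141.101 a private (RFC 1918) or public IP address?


RFC 1918 private ranges:
  10.0.0.0/8 (10.0.0.0 - 10.255.255.255)
  172.16.0.0/12 (172.16.0.0 - 172.31.255.255)
  192.168.0.0/16 (192.168.0.0 - 192.168.255.255)
Private (in 192.168.0.0/16)


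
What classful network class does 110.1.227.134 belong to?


First octet: 110
Binary: 01101110
0xxxxxxx -> Class A (1-126)
Class A, default mask 255.0.0.0 (/8)


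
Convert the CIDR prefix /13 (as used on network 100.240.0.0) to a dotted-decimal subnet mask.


/13 means 13 network bits, 19 host bits
Binary: 11111111111110000000000000000000
Mask: 255.248.0.0


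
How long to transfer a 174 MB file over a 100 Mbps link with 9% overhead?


Effective throughput = 100 * (1 - 9/100) = 91 Mbps
File size in Mb = 174 * 8 = 1392 Mb
Time = 1392 / 91
Time = 15.2967 seconds


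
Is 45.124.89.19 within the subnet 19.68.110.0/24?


Subnet network: 19.68.110.0
Test IP AND mask: 45.124.89.0
No, 45.124.89.19 is not in 19.68.110.0/24


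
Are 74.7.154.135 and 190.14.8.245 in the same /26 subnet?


Mask: 255.255.255.192
74.7.154.135 AND mask = 74.7.154.128
190.14.8.245 AND mask = 190.14.8.192
No, different subnets (74.7.154.128 vs 190.14.8.192)


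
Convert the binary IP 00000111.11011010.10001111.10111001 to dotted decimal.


00000111 = 7
11011010 = 218
10001111 = 143
10111001 = 185
IP: 7.218.143.185


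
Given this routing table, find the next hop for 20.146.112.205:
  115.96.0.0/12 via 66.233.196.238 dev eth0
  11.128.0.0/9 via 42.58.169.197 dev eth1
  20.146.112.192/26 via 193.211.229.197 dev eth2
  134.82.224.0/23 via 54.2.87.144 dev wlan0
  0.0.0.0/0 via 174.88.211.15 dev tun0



Longest prefix match for 20.146.112.205:
  /12 115.96.0.0: no
  /9 11.128.0.0: no
  /26 20.146.112.192: MATCH
  /23 134.82.224.0: no
  /0 0.0.0.0: MATCH
Selected: next-hop 193.211.229.197 via eth2 (matched /26)


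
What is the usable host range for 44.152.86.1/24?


Network: 44.152.86.0
Broadcast: 44.152.86.255
First usable = network + 1
Last usable = broadcast - 1
Range: 44.152.86.1 to 44.152.86.254


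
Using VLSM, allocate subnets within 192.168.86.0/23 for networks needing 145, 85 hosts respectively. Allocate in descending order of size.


145 hosts -> /24 (254 usable): 192.168.86.0/24
85 hosts -> /25 (126 usable): 192.168.87.0/25
Allocation: 192.168.86.0/24 (145 hosts, 254 usable); 192.168.87.0/25 (85 hosts, 126 usable)


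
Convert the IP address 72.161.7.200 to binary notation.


72 = 01001000
161 = 10100001
7 = 00000111
200 = 11001000
Binary: 01001000.10100001.00000111.11001000


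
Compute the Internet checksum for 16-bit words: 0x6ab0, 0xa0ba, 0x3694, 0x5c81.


Sum all words (with carry folding):
+ 0x6ab0 = 0x6ab0
+ 0xa0ba = 0x0b6b
+ 0x3694 = 0x41ff
+ 0x5c81 = 0x9e80
One's complement: ~0x9e80
Checksum = 0x617f


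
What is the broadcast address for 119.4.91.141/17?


Network: 119.4.0.0/17
Host bits = 15
Set all host bits to 1:
Broadcast: 119.4.127.255


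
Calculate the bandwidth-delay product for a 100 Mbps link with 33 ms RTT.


BDP = bandwidth * RTT
= 100 Mbps * 33 ms
= 100 * 1e6 * 33 / 1000 bits
= 3300000 bits
= 412500 bytes
= 402.832 KB
BDP = 3300000 bits (412500 bytes)


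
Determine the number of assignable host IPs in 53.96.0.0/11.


Host bits = 32 - 11 = 21
Total addresses = 2^21 = 2097152
Usable = total - 2 (network and broadcast)
Usable hosts: 2097150


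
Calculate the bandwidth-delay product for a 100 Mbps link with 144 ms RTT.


BDP = bandwidth * RTT
= 100 Mbps * 144 ms
= 100 * 1e6 * 144 / 1000 bits
= 14400000 bits
= 1800000 bytes
= 1757.8125 KB
BDP = 14400000 bits (1800000 bytes)


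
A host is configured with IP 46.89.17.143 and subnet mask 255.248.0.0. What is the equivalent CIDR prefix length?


Binary: 11111111.11111000.00000000.00000000
Count leading 1s
Prefix: /13


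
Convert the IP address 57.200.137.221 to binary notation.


57 = 00111001
200 = 11001000
137 = 10001001
221 = 11011101
Binary: 00111001.11001000.10001001.11011101


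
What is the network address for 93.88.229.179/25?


IP:   01011101.01011000.11100101.10110011
Mask: 11111111.11111111.11111111.10000000
AND operation:
Net:  01011101.01011000.11100101.10000000
Network: 93.88.229.128/25


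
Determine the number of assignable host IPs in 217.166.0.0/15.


Host bits = 32 - 15 = 17
Total addresses = 2^17 = 131072
Usable = total - 2 (network and broadcast)
Usable hosts: 131070


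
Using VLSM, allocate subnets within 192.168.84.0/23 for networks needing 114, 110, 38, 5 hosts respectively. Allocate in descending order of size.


114 hosts -> /25 (126 usable): 192.168.84.0/25
110 hosts -> /25 (126 usable): 192.168.84.128/25
38 hosts -> /26 (62 usable): 192.168.85.0/26
5 hosts -> /29 (6 usable): 192.168.85.64/29
Allocation: 192.168.84.0/25 (114 hosts, 126 usable); 192.168.84.128/25 (110 hosts, 126 usable); 192.168.85.0/26 (38 hosts, 62 usable); 192.168.85.64/29 (5 hosts, 6 usable)


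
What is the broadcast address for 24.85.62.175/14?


Network: 24.84.0.0/14
Host bits = 18
Set all host bits to 1:
Broadcast: 24.87.255.255


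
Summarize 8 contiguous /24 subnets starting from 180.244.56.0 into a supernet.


Original prefix: /24
Number of subnets: 8 = 2^3
New prefix = 24 - 3 = 21
Supernet: 180.244.56.0/21


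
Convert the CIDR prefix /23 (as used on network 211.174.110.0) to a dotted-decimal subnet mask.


/23 means 23 network bits, 9 host bits
Binary: 11111111111111111111111000000000
Mask: 255.255.254.0


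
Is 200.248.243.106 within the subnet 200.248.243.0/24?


Subnet network: 200.248.243.0
Test IP AND mask: 200.248.243.0
Yes, 200.248.243.106 is in 200.248.243.0/24


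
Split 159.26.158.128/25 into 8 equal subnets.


New prefix = 25 + 3 = 28
Each subnet has 16 addresses
  159.26.158.128/28
  159.26.158.144/28
  159.26.158.160/28
  159.26.158.176/28
  159.26.158.192/28
  159.26.158.208/28
  159.26.158.224/28
  159.26.158.240/28
Subnets: 159.26.158.128/28, 159.26.158.144/28, 159.26.158.160/28, 159.26.158.176/28, 159.26.158.192/28, 159.26.158.208/28, 159.26.158.224/28, 159.26.158.240/28


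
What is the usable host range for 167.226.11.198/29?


Network: 167.226.11.192
Broadcast: 167.226.11.199
First usable = network + 1
Last usable = broadcast - 1
Range: 167.226.11.193 to 167.226.11.198


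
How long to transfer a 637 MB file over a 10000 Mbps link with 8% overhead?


Effective throughput = 10000 * (1 - 8/100) = 9200 Mbps
File size in Mb = 637 * 8 = 5096 Mb
Time = 5096 / 9200
Time = 0.5539 seconds


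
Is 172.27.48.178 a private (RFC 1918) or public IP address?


RFC 1918 private ranges:
  10.0.0.0/8 (10.0.0.0 - 10.255.255.255)
  172.16.0.0/12 (172.16.0.0 - 172.31.255.255)
  192.168.0.0/16 (192.168.0.0 - 192.168.255.255)
Private (in 172.16.0.0/12)


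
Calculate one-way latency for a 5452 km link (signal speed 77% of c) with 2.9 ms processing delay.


Speed = 0.77 * 3e5 km/s = 231000 km/s
Propagation delay = 5452 / 231000 = 0.0236 s = 23.6017 ms
Processing delay = 2.9 ms
Total one-way latency = 26.5017 ms


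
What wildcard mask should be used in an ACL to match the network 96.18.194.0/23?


Subnet mask: 255.255.254.0
Wildcard = 255.255.255.255 - subnet mask
255 - 255 = 0
255 - 255 = 0
255 - 254 = 1
255 - 0 = 255
Wildcard: 0.0.1.255


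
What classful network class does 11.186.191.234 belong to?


First octet: 11
Binary: 00001011
0xxxxxxx -> Class A (1-126)
Class A, default mask 255.0.0.0 (/8)


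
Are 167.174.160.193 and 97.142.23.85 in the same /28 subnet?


Mask: 255.255.255.240
167.174.160.193 AND mask = 167.174.160.192
97.142.23.85 AND mask = 97.142.23.80
No, different subnets (167.174.160.192 vs 97.142.23.80)


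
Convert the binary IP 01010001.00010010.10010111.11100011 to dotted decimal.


01010001 = 81
00010010 = 18
10010111 = 151
11100011 = 227
IP: 81.18.151.227


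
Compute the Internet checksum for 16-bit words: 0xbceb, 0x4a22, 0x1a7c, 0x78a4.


Sum all words (with carry folding):
+ 0xbceb = 0xbceb
+ 0x4a22 = 0x070e
+ 0x1a7c = 0x218a
+ 0x78a4 = 0x9a2e
One's complement: ~0x9a2e
Checksum = 0x65d1


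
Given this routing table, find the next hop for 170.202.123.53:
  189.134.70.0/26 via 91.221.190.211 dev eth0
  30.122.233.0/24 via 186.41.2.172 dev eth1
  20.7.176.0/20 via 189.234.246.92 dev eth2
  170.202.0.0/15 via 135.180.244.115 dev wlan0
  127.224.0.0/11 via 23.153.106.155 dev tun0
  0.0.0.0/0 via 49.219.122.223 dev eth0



Longest prefix match for 170.202.123.53:
  /26 189.134.70.0: no
  /24 30.122.233.0: no
  /20 20.7.176.0: no
  /15 170.202.0.0: MATCH
  /11 127.224.0.0: no
  /0 0.0.0.0: MATCH
Selected: next-hop 135.180.244.115 via wlan0 (matched /15)


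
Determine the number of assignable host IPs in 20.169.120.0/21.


Host bits = 32 - 21 = 11
Total addresses = 2^11 = 2048
Usable = total - 2 (network and broadcast)
Usable hosts: 2046


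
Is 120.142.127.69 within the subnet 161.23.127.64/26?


Subnet network: 161.23.127.64
Test IP AND mask: 120.142.127.64
No, 120.142.127.69 is not in 161.23.127.64/26


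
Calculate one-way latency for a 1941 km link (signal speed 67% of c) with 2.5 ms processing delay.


Speed = 0.67 * 3e5 km/s = 201000 km/s
Propagation delay = 1941 / 201000 = 0.0097 s = 9.6567 ms
Processing delay = 2.5 ms
Total one-way latency = 12.1567 ms


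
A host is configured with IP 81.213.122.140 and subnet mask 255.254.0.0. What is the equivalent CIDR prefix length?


Binary: 11111111.11111110.00000000.00000000
Count leading 1s
Prefix: /15


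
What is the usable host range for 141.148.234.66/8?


Network: 141.0.0.0
Broadcast: 141.255.255.255
First usable = network + 1
Last usable = broadcast - 1
Range: 141.0.0.1 to 141.255.255.254


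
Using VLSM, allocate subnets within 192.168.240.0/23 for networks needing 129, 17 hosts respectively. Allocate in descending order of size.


129 hosts -> /24 (254 usable): 192.168.240.0/24
17 hosts -> /27 (30 usable): 192.168.241.0/27
Allocation: 192.168.240.0/24 (129 hosts, 254 usable); 192.168.241.0/27 (17 hosts, 30 usable)


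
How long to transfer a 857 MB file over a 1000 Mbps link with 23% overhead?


Effective throughput = 1000 * (1 - 23/100) = 770 Mbps
File size in Mb = 857 * 8 = 6856 Mb
Time = 6856 / 770
Time = 8.9039 seconds


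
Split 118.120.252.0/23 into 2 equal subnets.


New prefix = 23 + 1 = 24
Each subnet has 256 addresses
  118.120.252.0/24
  118.120.253.0/24
Subnets: 118.120.252.0/24, 118.120.253.0/24


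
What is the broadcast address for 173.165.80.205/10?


Network: 173.128.0.0/10
Host bits = 22
Set all host bits to 1:
Broadcast: 173.191.255.255


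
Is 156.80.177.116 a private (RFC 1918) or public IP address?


RFC 1918 private ranges:
  10.0.0.0/8 (10.0.0.0 - 10.255.255.255)
  172.16.0.0/12 (172.16.0.0 - 172.31.255.255)
  192.168.0.0/16 (192.168.0.0 - 192.168.255.255)
Public (not in any RFC 1918 range)


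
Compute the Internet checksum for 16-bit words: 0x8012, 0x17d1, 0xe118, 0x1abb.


Sum all words (with carry folding):
+ 0x8012 = 0x8012
+ 0x17d1 = 0x97e3
+ 0xe118 = 0x78fc
+ 0x1abb = 0x93b7
One's complement: ~0x93b7
Checksum = 0x6c48


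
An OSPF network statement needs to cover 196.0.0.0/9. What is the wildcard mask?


Subnet mask: 255.128.0.0
Wildcard = 255.255.255.255 - subnet mask
255 - 255 = 0
255 - 128 = 127
255 - 0 = 255
255 - 0 = 255
Wildcard: 0.127.255.255


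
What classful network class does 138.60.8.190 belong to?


First octet: 138
Binary: 10001010
10xxxxxx -> Class B (128-191)
Class B, default mask 255.255.0.0 (/16)


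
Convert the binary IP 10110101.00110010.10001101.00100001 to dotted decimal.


10110101 = 181
00110010 = 50
10001101 = 141
00100001 = 33
IP: 181.50.141.33


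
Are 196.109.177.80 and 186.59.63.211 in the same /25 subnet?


Mask: 255.255.255.128
196.109.177.80 AND mask = 196.109.177.0
186.59.63.211 AND mask = 186.59.63.128
No, different subnets (196.109.177.0 vs 186.59.63.128)


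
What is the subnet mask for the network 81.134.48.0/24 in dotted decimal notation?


/24 means 24 network bits, 8 host bits
Binary: 11111111111111111111111100000000
Mask: 255.255.255.0


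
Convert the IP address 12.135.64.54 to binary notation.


12 = 00001100
135 = 10000111
64 = 01000000
54 = 00110110
Binary: 00001100.10000111.01000000.00110110


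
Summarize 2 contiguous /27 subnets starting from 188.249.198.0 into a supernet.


Original prefix: /27
Number of subnets: 2 = 2^1
New prefix = 27 - 1 = 26
Supernet: 188.249.198.0/26


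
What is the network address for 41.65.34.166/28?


IP:   00101001.01000001.00100010.10100110
Mask: 11111111.11111111.11111111.11110000
AND operation:
Net:  00101001.01000001.00100010.10100000
Network: 41.65.34.160/28


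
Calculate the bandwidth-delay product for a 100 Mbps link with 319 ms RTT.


BDP = bandwidth * RTT
= 100 Mbps * 319 ms
= 100 * 1e6 * 319 / 1000 bits
= 31900000 bits
= 3987500 bytes
= 3894.043 KB
BDP = 31900000 bits (3987500 bytes)


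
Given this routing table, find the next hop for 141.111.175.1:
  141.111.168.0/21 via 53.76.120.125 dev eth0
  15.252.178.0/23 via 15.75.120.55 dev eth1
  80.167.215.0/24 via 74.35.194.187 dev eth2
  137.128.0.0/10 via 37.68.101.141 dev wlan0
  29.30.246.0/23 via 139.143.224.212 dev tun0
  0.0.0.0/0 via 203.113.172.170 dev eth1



Longest prefix match for 141.111.175.1:
  /21 141.111.168.0: MATCH
  /23 15.252.178.0: no
  /24 80.167.215.0: no
  /10 137.128.0.0: no
  /23 29.30.246.0: no
  /0 0.0.0.0: MATCH
Selected: next-hop 53.76.120.125 via eth0 (matched /21)
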